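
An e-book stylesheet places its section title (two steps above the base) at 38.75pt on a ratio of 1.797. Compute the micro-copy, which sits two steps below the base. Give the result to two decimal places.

3.72pt

Moving from step +2 to step -2 is 4 steps down, so divide by r⁴.
38.75 ÷ 1.797⁴ = 38.75 ÷ 10.42779 ≈ 3.716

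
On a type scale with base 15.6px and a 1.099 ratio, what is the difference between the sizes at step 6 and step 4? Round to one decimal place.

Step 4: 15.6 × 1.099⁴ = 22.757px
Step 6: 15.6 × 1.099⁶ = 27.486px
Difference: 27.486 − 22.757 = 4.729px

4.7px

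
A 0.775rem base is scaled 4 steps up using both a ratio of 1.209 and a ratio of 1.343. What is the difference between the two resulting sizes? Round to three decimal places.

0.865rem

At 1.209: 0.775 × 1.209⁴ = 1.65580rem
At 1.343: 0.775 × 1.343⁴ = 2.52119rem
Difference: 2.52119 − 1.65580 = 0.86539rem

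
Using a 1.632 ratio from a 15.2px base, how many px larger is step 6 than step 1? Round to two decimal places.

Step 1: 15.2 × 1.632 = 24.8064px
Step 6: 15.2 × 1.632⁶ = 287.1868px
Difference: 287.1868 − 24.8064 = 262.3804px

262.38px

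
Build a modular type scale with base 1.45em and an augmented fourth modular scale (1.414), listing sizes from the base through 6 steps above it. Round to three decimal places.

1.450em, 2.050em, 2.899em, 4.099em, 5.796em, 8.196em, 11.589em

Step 0: 1.45em
Step 1: 1.45 × 1.414 = 2.050
Step 2: 1.45 × 1.414² = 2.899
Step 3: 1.45 × 1.414³ = 4.099
Step 4: 1.45 × 1.414⁴ = 5.796
Step 5: 1.45 × 1.414⁵ = 8.196
Step 6: 1.45 × 1.414⁶ = 11.589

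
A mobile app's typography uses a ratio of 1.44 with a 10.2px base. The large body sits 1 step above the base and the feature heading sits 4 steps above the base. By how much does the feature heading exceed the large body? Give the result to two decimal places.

29.17px

Step 1: 10.2 × 1.44 = 14.6880px
Step 4: 10.2 × 1.44⁴ = 43.8581px
Difference: 43.8581 − 14.6880 = 29.1701px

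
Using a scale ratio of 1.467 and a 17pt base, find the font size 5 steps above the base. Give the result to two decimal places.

17.0 × 1.467⁵ = 17.0 × 6.79439 ≈ 115.50

115.50pt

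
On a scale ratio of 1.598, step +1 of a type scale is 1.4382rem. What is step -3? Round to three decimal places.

0.221rem

The gap is -3 − (1) = -4 steps, so the factor is 1.598^-4.
1.4382 ÷ 1.598⁴ = 1.4382 ÷ 6.52089 ≈ 0.221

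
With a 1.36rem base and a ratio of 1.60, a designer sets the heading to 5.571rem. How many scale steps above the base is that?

1.60ⁿ = 5.571 / 1.36 = 4.0963
n = ln(4.0963) / ln(1.60) = 1.4101 / 0.4700 ≈ 3.00

3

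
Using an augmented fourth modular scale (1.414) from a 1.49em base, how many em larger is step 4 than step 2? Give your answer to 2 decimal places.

Step 2: 1.49 × 1.414² = 2.9791em
Step 4: 1.49 × 1.414⁴ = 5.9564em
Difference: 5.9564 − 2.9791 = 2.9773em

2.98em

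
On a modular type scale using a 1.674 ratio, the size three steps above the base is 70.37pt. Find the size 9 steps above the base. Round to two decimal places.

1548.53pt

The gap is 9 − (3) = 6 steps, so the factor is 1.674^6.
70.37 × 1.674⁶ = 70.37 × 22.00558 ≈ 1548.532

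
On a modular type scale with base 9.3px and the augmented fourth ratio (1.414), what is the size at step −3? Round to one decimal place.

9.3 ÷ 1.414³ = 9.3 ÷ 2.82715 ≈ 3.29

3.3px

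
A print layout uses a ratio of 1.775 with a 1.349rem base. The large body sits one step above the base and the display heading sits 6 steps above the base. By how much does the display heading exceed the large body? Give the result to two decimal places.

39.79rem

Step 1: 1.349 × 1.775 = 2.3945rem
Step 6: 1.349 × 1.775⁶ = 42.1893rem
Difference: 42.1893 − 2.3945 = 39.7948rem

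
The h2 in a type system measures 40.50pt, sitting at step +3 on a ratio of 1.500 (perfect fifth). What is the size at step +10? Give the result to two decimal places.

The gap is 10 − (3) = 7 steps, so the factor is 1.500^7.
40.50 × 1.500⁷ = 40.50 × 17.08594 ≈ 691.980

691.98pt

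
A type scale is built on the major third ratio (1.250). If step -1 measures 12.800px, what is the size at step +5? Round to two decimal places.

48.83px

12.800 × 1.250⁶ = 12.800 × 3.81470 ≈ 48.828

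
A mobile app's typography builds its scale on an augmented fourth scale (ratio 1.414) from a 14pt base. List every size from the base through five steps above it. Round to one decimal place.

14.0pt, 19.8pt, 28.0pt, 39.6pt, 56.0pt, 79.1pt

Step 0: 14pt
Step 1: 14.0 × 1.414 = 19.8
Step 2: 14.0 × 1.414² = 28.0
Step 3: 14.0 × 1.414³ = 39.6
Step 4: 14.0 × 1.414⁴ = 56.0
Step 5: 14.0 × 1.414⁵ = 79.1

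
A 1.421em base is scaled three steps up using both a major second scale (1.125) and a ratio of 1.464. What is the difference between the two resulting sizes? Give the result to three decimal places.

Major second: 1.421 × 1.125³ = 2.02326em
At 1.464: 1.421 × 1.464³ = 4.45879em
Difference: 4.45879 − 2.02326 = 2.43553em

2.436em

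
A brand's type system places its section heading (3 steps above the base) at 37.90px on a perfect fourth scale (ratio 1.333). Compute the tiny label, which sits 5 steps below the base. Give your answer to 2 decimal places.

37.90 ÷ 1.333⁸ = 37.90 ÷ 9.96876 ≈ 3.802

3.80px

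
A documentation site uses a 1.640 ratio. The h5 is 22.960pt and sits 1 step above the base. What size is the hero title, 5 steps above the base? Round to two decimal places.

22.960 × 1.640⁴ = 22.960 × 7.23395 ≈ 166.091

166.09pt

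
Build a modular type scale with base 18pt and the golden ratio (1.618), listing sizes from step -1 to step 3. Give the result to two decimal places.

Step -1: 18.0 ÷ 1.618 = 11.12
Step 0: 18pt
Step 1: 18.0 × 1.618 = 29.12
Step 2: 18.0 × 1.618² = 47.12
Step 3: 18.0 × 1.618³ = 76.24

11.12pt, 18.00pt, 29.12pt, 47.12pt, 76.24pt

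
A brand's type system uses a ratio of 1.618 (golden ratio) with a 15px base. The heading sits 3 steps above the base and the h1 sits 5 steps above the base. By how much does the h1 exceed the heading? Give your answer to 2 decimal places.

Step 3: 15.0 × 1.618³ = 63.5370px
Step 5: 15.0 × 1.618⁵ = 166.3351px
Difference: 166.3351 − 63.5370 = 102.7981px

102.80px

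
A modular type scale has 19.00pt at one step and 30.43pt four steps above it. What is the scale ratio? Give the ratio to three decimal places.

The ratio satisfies 19.00 × r⁴ = 30.43, so r = (30.43 / 19.00)^(1/4).
r = 1.6016^(1/4) ≈ 1.1250

1.125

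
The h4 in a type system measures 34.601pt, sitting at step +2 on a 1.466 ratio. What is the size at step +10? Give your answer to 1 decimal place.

738.2pt

The gap is 10 − (2) = 8 steps, so the factor is 1.466^8.
34.601 × 1.466⁸ = 34.601 × 21.33397 ≈ 738.177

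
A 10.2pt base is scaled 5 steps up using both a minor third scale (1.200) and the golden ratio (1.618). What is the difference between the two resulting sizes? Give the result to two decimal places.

87.73pt

Minor third: 10.2 × 1.200⁵ = 25.3809pt
Golden ratio: 10.2 × 1.618⁵ = 113.1079pt
Difference: 113.1079 − 25.3809 = 87.7270pt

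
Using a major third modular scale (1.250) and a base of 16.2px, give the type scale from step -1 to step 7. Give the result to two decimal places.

12.96px, 16.20px, 20.25px, 25.31px, 31.64px, 39.55px, 49.44px, 61.80px, 77.25px

Step -1: 16.2 ÷ 1.250 = 12.96
Step 0: 16.2px
Step 1: 16.2 × 1.250 = 20.25
Step 2: 16.2 × 1.250² = 25.31
Step 3: 16.2 × 1.250³ = 31.64
Step 4: 16.2 × 1.250⁴ = 39.55
Step 5: 16.2 × 1.250⁵ = 49.44
Step 6: 16.2 × 1.250⁶ = 61.80
Step 7: 16.2 × 1.250⁷ = 77.25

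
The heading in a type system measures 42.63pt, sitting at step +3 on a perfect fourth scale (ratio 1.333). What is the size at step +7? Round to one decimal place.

42.63 × 1.333⁴ = 42.63 × 3.15733 ≈ 134.597

134.6pt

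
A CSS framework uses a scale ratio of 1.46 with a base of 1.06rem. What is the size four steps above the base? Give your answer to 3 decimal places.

4.816rem

Each step on a modular scale multiplies by the ratio, so the size n steps from the base is base × ratioⁿ.
1.06 × 1.46⁴ = 1.06 × 4.54372 ≈ 4.816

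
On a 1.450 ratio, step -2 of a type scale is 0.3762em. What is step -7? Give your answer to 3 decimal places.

Moving from step -2 to step -7 is 5 steps down, so divide by r⁵.
0.3762 ÷ 1.450⁵ = 0.3762 ÷ 6.40973 ≈ 0.059

0.059em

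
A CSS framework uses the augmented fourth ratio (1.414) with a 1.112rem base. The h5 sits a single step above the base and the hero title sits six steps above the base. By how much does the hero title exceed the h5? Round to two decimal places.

7.32rem

Step 1: 1.112 × 1.414 = 1.5724rem
Step 6: 1.112 × 1.414⁶ = 8.8879rem
Difference: 8.8879 − 1.5724 = 7.3155rem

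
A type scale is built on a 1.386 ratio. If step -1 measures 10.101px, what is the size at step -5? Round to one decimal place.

The gap is -5 − (-1) = -4 steps, so the factor is 1.386^-4.
10.101 ÷ 1.386⁴ = 10.101 ÷ 3.69023 ≈ 2.737

2.7px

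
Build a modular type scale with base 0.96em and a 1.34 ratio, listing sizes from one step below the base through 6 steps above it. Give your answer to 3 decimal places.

Step -1: 0.96 ÷ 1.34 = 0.716
Step 0: 0.96em
Step 1: 0.96 × 1.34 = 1.286
Step 2: 0.96 × 1.34² = 1.724
Step 3: 0.96 × 1.34³ = 2.310
Step 4: 0.96 × 1.34⁴ = 3.095
Step 5: 0.96 × 1.34⁵ = 4.148
Step 6: 0.96 × 1.34⁶ = 5.558

0.716em, 0.960em, 1.286em, 1.724em, 2.310em, 3.095em, 4.148em, 5.558em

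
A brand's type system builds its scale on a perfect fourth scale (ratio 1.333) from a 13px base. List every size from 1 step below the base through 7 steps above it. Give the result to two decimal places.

9.75px, 13.00px, 17.33px, 23.10px, 30.79px, 41.05px, 54.71px, 72.93px, 97.22px

Step -1: 13.0 ÷ 1.333 = 9.75
Step 0: 13px
Step 1: 13.0 × 1.333 = 17.33
Step 2: 13.0 × 1.333² = 23.10
Step 3: 13.0 × 1.333³ = 30.79
Step 4: 13.0 × 1.333⁴ = 41.05
Step 5: 13.0 × 1.333⁵ = 54.71
Step 6: 13.0 × 1.333⁶ = 72.93
Step 7: 13.0 × 1.333⁷ = 97.22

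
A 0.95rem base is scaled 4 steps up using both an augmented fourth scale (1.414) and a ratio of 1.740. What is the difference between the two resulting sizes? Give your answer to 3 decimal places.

Augmented fourth: 0.95 × 1.414⁴ = 3.79771rem
At 1.740: 0.95 × 1.740⁴ = 8.70804rem
Difference: 8.70804 − 3.79771 = 4.91033rem

4.910rem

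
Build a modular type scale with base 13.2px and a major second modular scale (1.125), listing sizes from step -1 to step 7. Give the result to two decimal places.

11.73px, 13.20px, 14.85px, 16.71px, 18.79px, 21.14px, 23.79px, 26.76px, 30.11px

Step -1: 13.2 ÷ 1.125 = 11.73
Step 0: 13.2px
Step 1: 13.2 × 1.125 = 14.85
Step 2: 13.2 × 1.125² = 16.71
Step 3: 13.2 × 1.125³ = 18.79
Step 4: 13.2 × 1.125⁴ = 21.14
Step 5: 13.2 × 1.125⁵ = 23.79
Step 6: 13.2 × 1.125⁶ = 26.76
Step 7: 13.2 × 1.125⁷ = 30.11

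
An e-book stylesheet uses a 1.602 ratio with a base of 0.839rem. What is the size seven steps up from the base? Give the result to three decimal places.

0.839 × 1.602⁷ = 0.839 × 27.07931 ≈ 22.720

22.720rem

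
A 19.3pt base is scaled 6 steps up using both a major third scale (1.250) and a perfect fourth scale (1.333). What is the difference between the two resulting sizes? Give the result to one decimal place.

Major third: 19.3 × 1.250⁶ = 73.624pt
Perfect fourth: 19.3 × 1.333⁶ = 108.277pt
Difference: 108.277 − 73.624 = 34.653pt

34.7pt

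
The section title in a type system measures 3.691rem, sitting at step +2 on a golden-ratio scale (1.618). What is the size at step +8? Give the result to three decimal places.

66.224rem

Moving from step +2 to step +8 is 6 steps up, so multiply by r⁶.
3.691 × 1.618⁶ = 3.691 × 17.94201 ≈ 66.224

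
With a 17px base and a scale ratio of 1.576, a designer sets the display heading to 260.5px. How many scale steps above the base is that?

1.576ⁿ = 260.5 / 17 = 15.3235
n = ln(15.3235) / ln(1.576) = 2.7294 / 0.4549 ≈ 6.00

6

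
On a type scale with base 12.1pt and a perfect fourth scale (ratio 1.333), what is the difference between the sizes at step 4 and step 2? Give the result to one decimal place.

16.7pt

Step 2: 12.1 × 1.333² = 21.500pt
Step 4: 12.1 × 1.333⁴ = 38.204pt
Difference: 38.204 − 21.500 = 16.704pt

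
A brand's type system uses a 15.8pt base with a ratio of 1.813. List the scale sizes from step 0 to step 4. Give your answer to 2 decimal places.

15.80pt, 28.65pt, 51.93pt, 94.16pt, 170.71pt

Step 0: 15.8pt
Step 1: 15.8 × 1.813 = 28.65
Step 2: 15.8 × 1.813² = 51.93
Step 3: 15.8 × 1.813³ = 94.16
Step 4: 15.8 × 1.813⁴ = 170.71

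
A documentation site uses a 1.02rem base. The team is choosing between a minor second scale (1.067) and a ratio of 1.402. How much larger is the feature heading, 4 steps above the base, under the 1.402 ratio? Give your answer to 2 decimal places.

2.62rem

Minor second: 1.02 × 1.067⁴ = 1.3221rem
At 1.402: 1.02 × 1.402⁴ = 3.9409rem
Difference: 3.9409 − 1.3221 = 2.6188rem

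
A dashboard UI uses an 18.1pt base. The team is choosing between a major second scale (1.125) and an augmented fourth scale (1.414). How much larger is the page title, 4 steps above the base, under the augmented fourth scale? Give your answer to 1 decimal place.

Major second: 18.1 × 1.125⁴ = 28.993pt
Augmented fourth: 18.1 × 1.414⁴ = 72.356pt
Difference: 72.356 − 28.993 = 43.363pt

43.4pt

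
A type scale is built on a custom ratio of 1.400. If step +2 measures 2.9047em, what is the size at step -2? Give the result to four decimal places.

0.7561em

2.9047 ÷ 1.400⁴ = 2.9047 ÷ 3.84160 ≈ 0.7561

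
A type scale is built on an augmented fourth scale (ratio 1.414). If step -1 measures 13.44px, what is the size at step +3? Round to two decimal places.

The gap is 3 − (-1) = 4 steps, so the factor is 1.414^4.
13.44 × 1.414⁴ = 13.44 × 3.99758 ≈ 53.728

53.73px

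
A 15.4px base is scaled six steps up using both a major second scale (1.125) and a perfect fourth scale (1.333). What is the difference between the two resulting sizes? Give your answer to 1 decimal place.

Major second: 15.4 × 1.125⁶ = 31.220px
Perfect fourth: 15.4 × 1.333⁶ = 86.398px
Difference: 86.398 − 31.220 = 55.178px

55.2px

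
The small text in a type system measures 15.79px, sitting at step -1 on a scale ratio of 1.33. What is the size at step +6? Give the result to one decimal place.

116.2px

Moving from step -1 to step +6 is 7 steps up, so multiply by r⁷.
15.79 × 1.33⁷ = 15.79 × 7.36142 ≈ 116.237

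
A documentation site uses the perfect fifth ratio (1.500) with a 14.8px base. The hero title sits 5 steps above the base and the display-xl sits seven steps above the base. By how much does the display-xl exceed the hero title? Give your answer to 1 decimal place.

Step 5: 14.8 × 1.500⁵ = 112.388px
Step 7: 14.8 × 1.500⁷ = 252.872px
Difference: 252.872 − 112.388 = 140.484px

140.5px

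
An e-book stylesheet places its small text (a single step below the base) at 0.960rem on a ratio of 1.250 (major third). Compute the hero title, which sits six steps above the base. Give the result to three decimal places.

4.578rem

The gap is 6 − (-1) = 7 steps, so the factor is 1.250^7.
0.960 × 1.250⁷ = 0.960 × 4.76837 ≈ 4.578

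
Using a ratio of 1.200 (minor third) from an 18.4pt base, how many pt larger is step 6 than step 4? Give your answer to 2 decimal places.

Step 4: 18.4 × 1.200⁴ = 38.1542pt
Step 6: 18.4 × 1.200⁶ = 54.9421pt
Difference: 54.9421 − 38.1542 = 16.7879pt

16.79pt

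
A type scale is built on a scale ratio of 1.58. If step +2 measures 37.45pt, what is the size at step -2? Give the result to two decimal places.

Moving from step +2 to step -2 is 4 steps down, so divide by r⁴.
37.45 ÷ 1.58⁴ = 37.45 ÷ 6.23201 ≈ 6.009

6.01pt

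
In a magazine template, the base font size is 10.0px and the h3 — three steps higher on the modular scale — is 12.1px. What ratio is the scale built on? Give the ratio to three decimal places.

1.066

The ratio satisfies 10.0 × r³ = 12.1, so r = (12.1 / 10.0)^(1/3).
r = 1.2100^(1/3) ≈ 1.0656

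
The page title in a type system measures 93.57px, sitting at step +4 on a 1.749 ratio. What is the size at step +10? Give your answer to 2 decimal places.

2678.40px

93.57 × 1.749⁶ = 93.57 × 28.62456 ≈ 2678.400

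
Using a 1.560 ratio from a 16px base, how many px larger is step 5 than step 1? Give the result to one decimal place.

122.9px

Step 1: 16.0 × 1.560 = 24.960px
Step 5: 16.0 × 1.560⁵ = 147.823px
Difference: 147.823 − 24.960 = 122.863px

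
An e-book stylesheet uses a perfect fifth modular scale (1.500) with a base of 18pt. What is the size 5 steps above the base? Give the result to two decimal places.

Each step on a modular scale multiplies by the ratio, so the size n steps from the base is base × ratioⁿ.
18.0 × 1.500⁵ = 18.0 × 7.59375 ≈ 136.69

136.69pt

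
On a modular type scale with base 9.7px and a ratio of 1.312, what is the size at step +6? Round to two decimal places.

9.7 × 1.312⁶ = 9.7 × 5.10039 ≈ 49.47

49.47px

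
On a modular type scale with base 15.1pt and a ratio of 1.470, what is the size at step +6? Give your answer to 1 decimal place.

15.1 × 1.470⁶ = 15.1 × 10.09030 ≈ 152.36

152.4pt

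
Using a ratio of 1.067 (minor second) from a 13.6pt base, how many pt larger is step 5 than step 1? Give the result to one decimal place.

4.3pt

Step 1: 13.6 × 1.067 = 14.511pt
Step 5: 13.6 × 1.067⁵ = 18.809pt
Difference: 18.809 − 14.511 = 4.298pt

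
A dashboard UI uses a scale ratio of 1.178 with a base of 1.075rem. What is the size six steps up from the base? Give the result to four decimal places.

Every step multiplies by the scale ratio.
1.075 × 1.178⁶ = 1.075 × 2.67222 ≈ 2.8726

2.8726rem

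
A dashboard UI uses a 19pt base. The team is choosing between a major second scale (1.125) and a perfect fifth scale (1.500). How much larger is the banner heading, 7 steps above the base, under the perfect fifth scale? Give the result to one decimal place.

281.3pt

Major second: 19.0 × 1.125⁷ = 43.333pt
Perfect fifth: 19.0 × 1.500⁷ = 324.633pt
Difference: 324.633 − 43.333 = 281.300pt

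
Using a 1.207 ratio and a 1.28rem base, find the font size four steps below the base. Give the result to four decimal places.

A modular type scale is a geometric sequence: sizeₙ = base × rⁿ.
1.28 ÷ 1.207⁴ = 1.28 ÷ 2.12241 ≈ 0.6031

0.6031rem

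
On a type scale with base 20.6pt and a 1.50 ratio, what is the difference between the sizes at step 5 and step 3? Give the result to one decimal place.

86.9pt

Step 3: 20.6 × 1.50³ = 69.525pt
Step 5: 20.6 × 1.50⁵ = 156.431pt
Difference: 156.431 − 69.525 = 86.906pt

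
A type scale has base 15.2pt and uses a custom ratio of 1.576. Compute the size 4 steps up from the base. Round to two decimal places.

93.77pt

15.2 × 1.576⁴ = 15.2 × 6.16914 ≈ 93.77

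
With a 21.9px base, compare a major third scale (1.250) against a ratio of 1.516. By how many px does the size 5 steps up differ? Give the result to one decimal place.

Major third: 21.9 × 1.250⁵ = 66.833px
At 1.516: 21.9 × 1.516⁵ = 175.364px
Difference: 175.364 − 66.833 = 108.531px

108.5px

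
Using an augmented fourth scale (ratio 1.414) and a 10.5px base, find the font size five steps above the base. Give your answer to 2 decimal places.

A modular type scale is a geometric sequence: sizeₙ = base × rⁿ.
10.5 × 1.414⁵ = 10.5 × 5.65258 ≈ 59.35

59.35px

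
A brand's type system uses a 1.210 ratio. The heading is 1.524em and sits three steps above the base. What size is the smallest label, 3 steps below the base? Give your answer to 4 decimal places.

0.4856em

1.524 ÷ 1.210⁶ = 1.524 ÷ 3.13843 ≈ 0.4856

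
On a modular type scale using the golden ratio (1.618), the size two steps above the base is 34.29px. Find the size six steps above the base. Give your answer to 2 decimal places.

235.01px

34.29 × 1.618⁴ = 34.29 × 6.85353 ≈ 235.007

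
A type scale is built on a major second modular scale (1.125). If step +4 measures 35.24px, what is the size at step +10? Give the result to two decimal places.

Moving from step +4 to step +10 is 6 steps up, so multiply by r⁶.
35.24 × 1.125⁶ = 35.24 × 2.02729 ≈ 71.442

71.44px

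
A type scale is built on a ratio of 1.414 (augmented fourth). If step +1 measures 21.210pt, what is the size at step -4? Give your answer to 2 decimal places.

21.210 ÷ 1.414⁵ = 21.210 ÷ 5.65258 ≈ 3.752

3.75pt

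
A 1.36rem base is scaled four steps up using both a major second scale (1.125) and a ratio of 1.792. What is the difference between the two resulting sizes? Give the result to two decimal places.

Major second: 1.36 × 1.125⁴ = 2.1785rem
At 1.792: 1.36 × 1.792⁴ = 14.0246rem
Difference: 14.0246 − 2.1785 = 11.8461rem

11.85rem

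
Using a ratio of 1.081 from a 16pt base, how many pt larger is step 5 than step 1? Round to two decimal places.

6.32pt

Step 1: 16.0 × 1.081 = 17.2960pt
Step 5: 16.0 × 1.081⁵ = 23.6183pt
Difference: 23.6183 − 17.2960 = 6.3223pt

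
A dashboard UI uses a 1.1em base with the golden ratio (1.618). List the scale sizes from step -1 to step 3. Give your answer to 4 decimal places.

0.6799em, 1.1000em, 1.7798em, 2.8797em, 4.6594em

Step -1: 1.1 ÷ 1.618 = 0.6799
Step 0: 1.1em
Step 1: 1.1 × 1.618 = 1.7798
Step 2: 1.1 × 1.618² = 2.8797
Step 3: 1.1 × 1.618³ = 4.6594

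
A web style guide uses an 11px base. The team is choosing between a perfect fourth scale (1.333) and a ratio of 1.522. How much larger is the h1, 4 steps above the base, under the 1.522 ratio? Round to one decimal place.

Perfect fourth: 11.0 × 1.333⁴ = 34.731px
At 1.522: 11.0 × 1.522⁴ = 59.027px
Difference: 59.027 − 34.731 = 24.296px

24.3px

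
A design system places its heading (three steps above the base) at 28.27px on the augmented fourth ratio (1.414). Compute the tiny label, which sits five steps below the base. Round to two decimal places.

Moving from step +3 to step -5 is 8 steps down, so divide by r⁸.
28.27 ÷ 1.414⁸ = 28.27 ÷ 15.98068 ≈ 1.769

1.77px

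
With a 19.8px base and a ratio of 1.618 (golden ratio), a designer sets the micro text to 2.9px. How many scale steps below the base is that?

1.618ⁿ = 19.8 / 2.9 = 6.8276
n = ln(6.8276) / ln(1.618) = 1.9210 / 0.4812 ≈ 3.99

4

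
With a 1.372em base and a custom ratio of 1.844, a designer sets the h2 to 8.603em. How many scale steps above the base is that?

1.844ⁿ = 8.603 / 1.372 = 6.2704
n = ln(6.2704) / ln(1.844) = 1.8358 / 0.6119 ≈ 3.00

3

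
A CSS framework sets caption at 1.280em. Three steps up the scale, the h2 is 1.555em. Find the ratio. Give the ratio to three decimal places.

1.067

r³ = 1.555 / 1.280, so r = (1.555/1.280)^(1/3).
r = 1.2148^(1/3) ≈ 1.0670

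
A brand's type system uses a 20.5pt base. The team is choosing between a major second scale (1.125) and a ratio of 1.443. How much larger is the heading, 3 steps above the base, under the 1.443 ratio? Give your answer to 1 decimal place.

32.4pt

Major second: 20.5 × 1.125³ = 29.188pt
At 1.443: 20.5 × 1.443³ = 61.596pt
Difference: 61.596 − 29.188 = 32.408pt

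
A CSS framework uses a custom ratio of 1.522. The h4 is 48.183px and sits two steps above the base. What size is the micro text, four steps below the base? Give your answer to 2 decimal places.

Moving from step +2 to step -4 is 6 steps down, so divide by r⁶.
48.183 ÷ 1.522⁶ = 48.183 ÷ 12.43048 ≈ 3.876

3.88px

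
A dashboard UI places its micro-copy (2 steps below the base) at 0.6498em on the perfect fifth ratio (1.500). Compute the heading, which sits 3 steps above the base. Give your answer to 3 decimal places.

4.934em

0.6498 × 1.500⁵ = 0.6498 × 7.59375 ≈ 4.934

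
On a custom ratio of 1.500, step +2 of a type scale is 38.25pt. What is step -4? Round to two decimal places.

3.36pt

The gap is -4 − (2) = -6 steps, so the factor is 1.500^-6.
38.25 ÷ 1.500⁶ = 38.25 ÷ 11.39062 ≈ 3.358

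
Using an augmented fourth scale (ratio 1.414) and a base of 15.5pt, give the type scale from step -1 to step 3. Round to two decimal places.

Step -1: 15.5 ÷ 1.414 = 10.96
Step 0: 15.5pt
Step 1: 15.5 × 1.414 = 21.92
Step 2: 15.5 × 1.414² = 30.99
Step 3: 15.5 × 1.414³ = 43.82

10.96pt, 15.50pt, 21.92pt, 30.99pt, 43.82pt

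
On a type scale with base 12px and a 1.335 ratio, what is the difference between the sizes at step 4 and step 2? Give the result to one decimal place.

16.7px

Step 2: 12.0 × 1.335² = 21.387px
Step 4: 12.0 × 1.335⁴ = 38.116px
Difference: 38.116 − 21.387 = 16.729px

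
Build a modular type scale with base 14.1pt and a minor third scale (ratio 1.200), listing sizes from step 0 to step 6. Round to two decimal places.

Step 0: 14.1pt
Step 1: 14.1 × 1.200 = 16.92
Step 2: 14.1 × 1.200² = 20.30
Step 3: 14.1 × 1.200³ = 24.36
Step 4: 14.1 × 1.200⁴ = 29.24
Step 5: 14.1 × 1.200⁵ = 35.09
Step 6: 14.1 × 1.200⁶ = 42.10

14.10pt, 16.92pt, 20.30pt, 24.36pt, 29.24pt, 35.09pt, 42.10pt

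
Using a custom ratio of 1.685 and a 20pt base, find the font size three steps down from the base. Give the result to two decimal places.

4.18pt

Each step on a modular scale multiplies by the ratio, so the size n steps from the base is base × ratioⁿ.
20.0 ÷ 1.685³ = 20.0 ÷ 4.78409 ≈ 4.18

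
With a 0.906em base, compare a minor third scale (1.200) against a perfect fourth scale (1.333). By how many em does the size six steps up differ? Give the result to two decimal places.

2.38em

Minor third: 0.906 × 1.200⁶ = 2.7053em
Perfect fourth: 0.906 × 1.333⁶ = 5.0829em
Difference: 5.0829 − 2.7053 = 2.3776em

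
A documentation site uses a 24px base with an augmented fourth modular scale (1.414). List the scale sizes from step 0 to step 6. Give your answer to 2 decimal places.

Step 0: 24px
Step 1: 24.0 × 1.414 = 33.94
Step 2: 24.0 × 1.414² = 47.99
Step 3: 24.0 × 1.414³ = 67.85
Step 4: 24.0 × 1.414⁴ = 95.94
Step 5: 24.0 × 1.414⁵ = 135.66
Step 6: 24.0 × 1.414⁶ = 191.83

24.00px, 33.94px, 47.99px, 67.85px, 95.94px, 135.66px, 191.83px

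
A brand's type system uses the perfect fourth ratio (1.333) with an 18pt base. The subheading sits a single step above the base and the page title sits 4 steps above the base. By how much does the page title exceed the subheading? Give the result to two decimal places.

Step 1: 18.0 × 1.333 = 23.9940pt
Step 4: 18.0 × 1.333⁴ = 56.8320pt
Difference: 56.8320 − 23.9940 = 32.8380pt

32.84pt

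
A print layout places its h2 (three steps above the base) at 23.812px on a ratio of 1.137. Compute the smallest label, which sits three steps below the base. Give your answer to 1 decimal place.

23.812 ÷ 1.137⁶ = 23.812 ÷ 2.16054 ≈ 11.021

11.0px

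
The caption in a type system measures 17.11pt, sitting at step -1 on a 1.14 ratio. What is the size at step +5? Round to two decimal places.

37.56pt

The gap is 5 − (-1) = 6 steps, so the factor is 1.14^6.
17.11 × 1.14⁶ = 17.11 × 2.19497 ≈ 37.556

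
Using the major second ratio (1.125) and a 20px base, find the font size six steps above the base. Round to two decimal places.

40.55px

A modular type scale is a geometric sequence: sizeₙ = base × rⁿ.
20.0 × 1.125⁶ = 20.0 × 2.02729 ≈ 40.55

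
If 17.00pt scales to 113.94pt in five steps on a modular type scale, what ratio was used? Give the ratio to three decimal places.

The ratio satisfies 17.00 × r⁵ = 113.94, so r = (113.94 / 17.00)^(1/5).
r = 6.7024^(1/5) ≈ 1.4630

1.463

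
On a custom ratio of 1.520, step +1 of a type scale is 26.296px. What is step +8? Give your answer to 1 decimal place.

Moving from step +1 to step +8 is 7 steps up, so multiply by r⁷.
26.296 × 1.520⁷ = 26.296 × 18.74585 ≈ 492.941

492.9px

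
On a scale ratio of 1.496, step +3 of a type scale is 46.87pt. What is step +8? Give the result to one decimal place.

351.2pt

Moving from step +3 to step +8 is 5 steps up, so multiply by r⁵.
46.87 × 1.496⁵ = 46.87 × 7.49304 ≈ 351.199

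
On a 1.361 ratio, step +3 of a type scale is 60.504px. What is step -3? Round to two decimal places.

9.52px

60.504 ÷ 1.361⁶ = 60.504 ÷ 6.35549 ≈ 9.520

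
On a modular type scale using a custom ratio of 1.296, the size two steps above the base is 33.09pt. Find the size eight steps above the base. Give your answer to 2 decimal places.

33.09 × 1.296⁶ = 33.09 × 4.73838 ≈ 156.793

156.79pt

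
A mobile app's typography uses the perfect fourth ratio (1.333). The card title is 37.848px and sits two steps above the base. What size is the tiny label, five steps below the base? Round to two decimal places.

Moving from step +2 to step -5 is 7 steps down, so divide by r⁷.
37.848 ÷ 1.333⁷ = 37.848 ÷ 7.47844 ≈ 5.061

5.06px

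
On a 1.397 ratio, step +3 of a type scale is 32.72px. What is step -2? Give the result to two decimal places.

The gap is -2 − (3) = -5 steps, so the factor is 1.397^-5.
32.72 ÷ 1.397⁵ = 32.72 ÷ 5.32086 ≈ 6.149

6.15px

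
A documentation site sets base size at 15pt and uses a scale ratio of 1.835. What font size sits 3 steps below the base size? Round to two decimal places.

2.43pt

15.0 ÷ 1.835³ = 15.0 ÷ 6.17886 ≈ 2.43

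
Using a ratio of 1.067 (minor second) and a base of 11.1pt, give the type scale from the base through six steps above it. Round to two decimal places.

Step 0: 11.1pt
Step 1: 11.1 × 1.067 = 11.84
Step 2: 11.1 × 1.067² = 12.64
Step 3: 11.1 × 1.067³ = 13.48
Step 4: 11.1 × 1.067⁴ = 14.39
Step 5: 11.1 × 1.067⁵ = 15.35
Step 6: 11.1 × 1.067⁶ = 16.38

11.10pt, 11.84pt, 12.64pt, 13.48pt, 14.39pt, 15.35pt, 16.38pt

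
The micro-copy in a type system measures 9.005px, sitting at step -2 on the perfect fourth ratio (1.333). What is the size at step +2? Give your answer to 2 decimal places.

9.005 × 1.333⁴ = 9.005 × 3.15733 ≈ 28.432

28.43px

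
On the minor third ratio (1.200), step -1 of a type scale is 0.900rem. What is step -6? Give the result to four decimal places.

The gap is -6 − (-1) = -5 steps, so the factor is 1.200^-5.
0.900 ÷ 1.200⁵ = 0.900 ÷ 2.48832 ≈ 0.3617

0.3617rem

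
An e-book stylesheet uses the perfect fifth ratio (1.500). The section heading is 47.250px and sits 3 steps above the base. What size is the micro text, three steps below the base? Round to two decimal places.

47.250 ÷ 1.500⁶ = 47.250 ÷ 11.39062 ≈ 4.148

4.15px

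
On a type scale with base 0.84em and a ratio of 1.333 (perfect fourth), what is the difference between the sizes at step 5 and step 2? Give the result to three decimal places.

2.043em

Step 2: 0.84 × 1.333² = 1.49259em
Step 5: 0.84 × 1.333⁵ = 3.53533em
Difference: 3.53533 − 1.49259 = 2.04274em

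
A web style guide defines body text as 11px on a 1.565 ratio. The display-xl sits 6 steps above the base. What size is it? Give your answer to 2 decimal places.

161.61px

Every step multiplies by the scale ratio.
11.0 × 1.565⁶ = 11.0 × 14.69217 ≈ 161.61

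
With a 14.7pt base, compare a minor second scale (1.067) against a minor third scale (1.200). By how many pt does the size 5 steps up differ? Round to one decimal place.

16.2pt

Minor second: 14.7 × 1.067⁵ = 20.330pt
Minor third: 14.7 × 1.200⁵ = 36.578pt
Difference: 36.578 − 20.330 = 16.248pt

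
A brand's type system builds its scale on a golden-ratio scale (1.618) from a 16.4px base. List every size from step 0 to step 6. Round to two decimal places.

Step 0: 16.4px
Step 1: 16.4 × 1.618 = 26.54
Step 2: 16.4 × 1.618² = 42.93
Step 3: 16.4 × 1.618³ = 69.47
Step 4: 16.4 × 1.618⁴ = 112.40
Step 5: 16.4 × 1.618⁵ = 181.86
Step 6: 16.4 × 1.618⁶ = 294.25

16.40px, 26.54px, 42.93px, 69.47px, 112.40px, 181.86px, 294.25px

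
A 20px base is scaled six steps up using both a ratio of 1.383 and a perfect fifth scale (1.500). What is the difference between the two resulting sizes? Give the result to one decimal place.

87.9px

At 1.383: 20.0 × 1.383⁶ = 139.947px
Perfect fifth: 20.0 × 1.500⁶ = 227.812px
Difference: 227.812 − 139.947 = 87.865px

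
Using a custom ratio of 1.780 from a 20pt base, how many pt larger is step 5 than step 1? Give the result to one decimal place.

Step 1: 20.0 × 1.780 = 35.600pt
Step 5: 20.0 × 1.780⁵ = 357.380pt
Difference: 357.380 − 35.600 = 321.780pt

321.8pt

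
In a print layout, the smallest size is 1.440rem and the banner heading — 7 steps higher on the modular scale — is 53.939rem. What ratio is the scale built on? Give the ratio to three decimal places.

r⁷ = 53.939 / 1.440, so r = (53.939/1.440)^(1/7).
r = 37.4576^(1/7) ≈ 1.6780

1.678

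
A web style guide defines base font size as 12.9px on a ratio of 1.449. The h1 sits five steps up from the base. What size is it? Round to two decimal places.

82.40px

A modular type scale is a geometric sequence: sizeₙ = base × rⁿ.
12.9 × 1.449⁵ = 12.9 × 6.38766 ≈ 82.40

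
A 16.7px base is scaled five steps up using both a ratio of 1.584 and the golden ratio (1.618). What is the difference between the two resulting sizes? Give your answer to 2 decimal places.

At 1.584: 16.7 × 1.584⁵ = 166.5300px
Golden ratio: 16.7 × 1.618⁵ = 185.1864px
Difference: 185.1864 − 166.5300 = 18.6564px

18.66px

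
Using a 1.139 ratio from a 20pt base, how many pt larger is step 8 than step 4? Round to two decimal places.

22.99pt

Step 4: 20.0 × 1.139⁴ = 33.6608pt
Step 8: 20.0 × 1.139⁸ = 56.6526pt
Difference: 56.6526 − 33.6608 = 22.9918pt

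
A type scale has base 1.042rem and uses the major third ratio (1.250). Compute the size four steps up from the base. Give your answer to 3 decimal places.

2.544rem

A modular type scale is a geometric sequence: sizeₙ = base × rⁿ.
1.042 × 1.250⁴ = 1.042 × 2.44141 ≈ 2.544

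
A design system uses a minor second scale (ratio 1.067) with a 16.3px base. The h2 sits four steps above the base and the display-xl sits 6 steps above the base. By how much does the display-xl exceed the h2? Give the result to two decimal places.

Step 4: 16.3 × 1.067⁴ = 21.1274px
Step 6: 16.3 × 1.067⁶ = 24.0533px
Difference: 24.0533 − 21.1274 = 2.9259px

2.93px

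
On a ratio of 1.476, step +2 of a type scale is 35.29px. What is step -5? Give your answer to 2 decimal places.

2.31px

Moving from step +2 to step -5 is 7 steps down, so divide by r⁷.
35.29 ÷ 1.476⁷ = 35.29 ÷ 15.26176 ≈ 2.312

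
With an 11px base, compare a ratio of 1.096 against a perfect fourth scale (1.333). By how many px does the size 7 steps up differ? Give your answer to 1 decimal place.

61.4px

At 1.096: 11.0 × 1.096⁷ = 20.896px
Perfect fourth: 11.0 × 1.333⁷ = 82.263px
Difference: 82.263 − 20.896 = 61.367px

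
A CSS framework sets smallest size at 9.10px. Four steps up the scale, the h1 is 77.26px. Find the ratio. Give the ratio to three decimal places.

1.707

The ratio satisfies 9.10 × r⁴ = 77.26, so r = (77.26 / 9.10)^(1/4).
r = 8.4901^(1/4) ≈ 1.7070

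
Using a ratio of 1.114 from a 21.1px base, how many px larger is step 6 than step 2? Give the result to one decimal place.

Step 2: 21.1 × 1.114² = 26.185px
Step 6: 21.1 × 1.114⁶ = 40.327px
Difference: 40.327 − 26.185 = 14.142px

14.1px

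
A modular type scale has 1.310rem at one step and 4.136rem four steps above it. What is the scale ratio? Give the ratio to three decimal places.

r⁴ = 4.136 / 1.310, so r = (4.136/1.310)^(1/4).
r = 3.1573^(1/4) ≈ 1.3330

1.333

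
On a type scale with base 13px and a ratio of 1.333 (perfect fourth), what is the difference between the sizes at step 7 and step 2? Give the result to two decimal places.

Step 2: 13.0 × 1.333² = 23.0996px
Step 7: 13.0 × 1.333⁷ = 97.2197px
Difference: 97.2197 − 23.0996 = 74.1201px

74.12px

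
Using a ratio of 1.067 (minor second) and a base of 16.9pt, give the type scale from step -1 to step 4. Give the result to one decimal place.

Step -1: 16.9 ÷ 1.067 = 15.8
Step 0: 16.9pt
Step 1: 16.9 × 1.067 = 18.0
Step 2: 16.9 × 1.067² = 19.2
Step 3: 16.9 × 1.067³ = 20.5
Step 4: 16.9 × 1.067⁴ = 21.9

15.8pt, 16.9pt, 18.0pt, 19.2pt, 20.5pt, 21.9pt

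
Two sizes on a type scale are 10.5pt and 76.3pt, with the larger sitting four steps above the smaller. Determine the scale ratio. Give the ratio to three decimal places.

1.642

The ratio satisfies 10.5 × r⁴ = 76.3, so r = (76.3 / 10.5)^(1/4).
r = 7.2667^(1/4) ≈ 1.6419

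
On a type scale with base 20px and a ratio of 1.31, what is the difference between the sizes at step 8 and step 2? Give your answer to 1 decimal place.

139.1px

Step 2: 20.0 × 1.31² = 34.322px
Step 8: 20.0 × 1.31⁸ = 173.460px
Difference: 173.460 − 34.322 = 139.138px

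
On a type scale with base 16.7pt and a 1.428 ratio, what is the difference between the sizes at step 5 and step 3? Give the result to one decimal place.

50.5pt

Step 3: 16.7 × 1.428³ = 48.630pt
Step 5: 16.7 × 1.428⁵ = 99.165pt
Difference: 99.165 − 48.630 = 50.535pt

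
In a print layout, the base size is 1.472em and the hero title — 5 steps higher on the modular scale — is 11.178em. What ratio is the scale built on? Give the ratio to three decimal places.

The ratio satisfies 1.472 × r⁵ = 11.178, so r = (11.178 / 1.472)^(1/5).
r = 7.5938^(1/5) ≈ 1.5000

1.500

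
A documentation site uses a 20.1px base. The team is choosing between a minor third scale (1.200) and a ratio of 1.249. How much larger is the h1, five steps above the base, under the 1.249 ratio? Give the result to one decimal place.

Minor third: 20.1 × 1.200⁵ = 50.015px
At 1.249: 20.1 × 1.249⁵ = 61.095px
Difference: 61.095 − 50.015 = 11.080px

11.1px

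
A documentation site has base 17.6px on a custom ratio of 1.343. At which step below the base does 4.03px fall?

5

1.343ⁿ = 17.6 / 4.03 = 4.3672
n = ln(4.3672) / ln(1.343) = 1.4741 / 0.2949 ≈ 5.00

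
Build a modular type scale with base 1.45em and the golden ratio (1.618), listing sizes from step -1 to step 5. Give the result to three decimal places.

0.896em, 1.450em, 2.346em, 3.796em, 6.142em, 9.938em, 16.079em

Step -1: 1.45 ÷ 1.618 = 0.896
Step 0: 1.45em
Step 1: 1.45 × 1.618 = 2.346
Step 2: 1.45 × 1.618² = 3.796
Step 3: 1.45 × 1.618³ = 6.142
Step 4: 1.45 × 1.618⁴ = 9.938
Step 5: 1.45 × 1.618⁵ = 16.079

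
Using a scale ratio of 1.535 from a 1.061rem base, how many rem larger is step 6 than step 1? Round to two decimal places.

12.25rem

Step 1: 1.061 × 1.535 = 1.6286rem
Step 6: 1.061 × 1.535⁶ = 13.8792rem
Difference: 13.8792 − 1.6286 = 12.2506rem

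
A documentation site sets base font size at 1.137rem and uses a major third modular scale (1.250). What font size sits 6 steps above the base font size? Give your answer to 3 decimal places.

4.337rem

Every step multiplies by the scale ratio.
1.137 × 1.250⁶ = 1.137 × 3.81470 ≈ 4.337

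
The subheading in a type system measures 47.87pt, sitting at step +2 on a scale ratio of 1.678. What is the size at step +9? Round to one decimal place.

47.87 × 1.678⁷ = 47.87 × 37.45792 ≈ 1793.111

1793.1pt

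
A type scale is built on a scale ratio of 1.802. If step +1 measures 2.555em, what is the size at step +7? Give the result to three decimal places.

The gap is 7 − (1) = 6 steps, so the factor is 1.802^6.
2.555 × 1.802⁶ = 2.555 × 34.23960 ≈ 87.482

87.482em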